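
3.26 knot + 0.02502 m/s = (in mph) 1 knot = 0.51444444 m/s, so 3.26 knot = 3.26 * 0.51444444 = 1.6770889 m/s. 0.02502 m/s is already in m/s. Sum: 1.6770889 + 0.02502 = 1.7021089 m/s. 1 mph = 0.44704 m/s, so 1.7021089 m/s = 1.7021089 / 0.44704 = 3.8075091 mph ≈ 3.808 mph (4 s.f.). Final answer: 3.808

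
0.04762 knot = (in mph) 1 knot = 0.51444444 m/s, so 0.04762 knot = 0.04762 * 0.51444444 = 0.024497844 m/s. 1 mph = 0.44704 m/s, so 0.024497844 m/s = 0.024497844 / 0.44704 = 0.054800117 mph ≈ 0.0548 mph (4 s.f.). Final answer: 0.0548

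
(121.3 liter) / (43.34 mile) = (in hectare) 1 liter = 0.001 m^3, so 121.3 liter = 121.3 * 0.001 = 0.1213 m^3. 1 mile = 1609.344 m, so 43.34 mile = 43.34 * 1609.344 = 69748.969 m. Combine: 0.1213 m^3 / 69748.969 m = 1.7390938e-06 m^2. 1 hectare = 10000 m^2, so 1.7390938e-06 m^2 = 1.7390938e-06 / 10000 = 1.7390938e-10 hectare ≈ 1.739e-10 hectare (4 s.f.). Final answer: 1.739e-10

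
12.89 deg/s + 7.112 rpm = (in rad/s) 1 deg/s = 0.017453293 rad/s, so 12.89 deg/s = 12.89 * 0.017453293 = 0.22497294 rad/s. 1 rpm = 0.10471976 rad/s, so 7.112 rpm = 7.112 * 0.10471976 = 0.7447669 rad/s. Sum: 0.22497294 + 0.7447669 = 0.96973984 rad/s. Result: 0.96973984 rad/s ≈ 0.9697 rad/s (4 s.f.). Final answer: 0.9697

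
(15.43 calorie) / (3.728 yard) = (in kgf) 1 calorie = 4.184 J, so 15.43 calorie = 15.43 * 4.184 = 64.55912 J. 1 yard = 0.9144 m, so 3.728 yard = 3.728 * 0.9144 = 3.4088832 m. Combine: 64.55912 J / 3.4088832 m = 18.938496 N. 1 kgf = 9.80665 N, so 18.938496 N = 18.938496 / 9.80665 = 1.9311891 kgf ≈ 1.931 kgf (4 s.f.). Final answer: 1.931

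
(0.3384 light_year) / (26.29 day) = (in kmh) 1 light_year = 9.4607305e+15 m, so 0.3384 light_year = 0.3384 * 9.4607305e+15 = 3.2015112e+15 m. 1 day = 86400 s, so 26.29 day = 26.29 * 86400 = 2271456 s. Combine: 3.2015112e+15 m / 2271456 s = 1.4094533e+09 m/s. 1 kmh = 0.27777778 m/s, so 1.4094533e+09 m/s = 1.4094533e+09 / 0.27777778 = 5.0740319e+09 kmh ≈ 5.074e+09 kmh (4 s.f.). Final answer: 5.074e+09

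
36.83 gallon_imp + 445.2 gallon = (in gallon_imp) 407.5. Check: 1 gallon_imp = 0.00454609 m^3, so 36.83 gallon_imp = 36.83 * 0.00454609 = 0.16743249 m^3. 1 gallon = 0.0037854118 m^3, so 445.2 gallon = 445.2 * 0.0037854118 = 1.6852653 m^3. Sum: 0.16743249 + 1.6852653 = 1.8526978 m^3. 1 gallon_imp = 0.00454609 m^3, so 1.8526978 m^3 = 1.8526978 / 0.00454609 = 407.53655 gallon_imp ≈ 407.5 gallon_imp (4 s.f.).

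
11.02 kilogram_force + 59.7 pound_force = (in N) 1 kilogram_force = 9.80665 N, so 11.02 kilogram_force = 11.02 * 9.80665 = 108.06928 N. 1 pound_force = 4.4482216 N, so 59.7 pound_force = 59.7 * 4.4482216 = 265.55883 N. Sum: 108.06928 + 265.55883 = 373.62811 N. Result: 373.62811 N ≈ 373.6 N (4 s.f.). Final answer: 373.6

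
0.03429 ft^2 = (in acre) 7.872e-07. Check: 1 ft^2 = 0.09290304 m^2, so 0.03429 ft^2 = 0.03429 * 0.09290304 = 0.0031856452 m^2. 1 acre = 4046.8564 m^2, so 0.0031856452 m^2 = 0.0031856452 / 4046.8564 = 7.8719008e-07 acre ≈ 7.872e-07 acre (4 s.f.).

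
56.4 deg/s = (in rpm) 9.4. Check: 1 deg/s = 0.017453293 rad/s, so 56.4 deg/s = 56.4 * 0.017453293 = 0.9843657 rad/s. 1 rpm = 0.10471976 rad/s, so 0.9843657 rad/s = 0.9843657 / 0.10471976 = 9.4 rpm.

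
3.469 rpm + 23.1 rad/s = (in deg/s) 1 rpm = 0.10471976 rad/s, so 3.469 rpm = 3.469 * 0.10471976 = 0.36327283 rad/s. 23.1 rad/s is already in rad/s. Sum: 0.36327283 + 23.1 = 23.463273 rad/s. 1 deg/s = 0.017453293 rad/s, so 23.463273 rad/s = 23.463273 / 0.017453293 = 1344.3465 deg/s ≈ 1344 deg/s (4 s.f.). Final answer: 1344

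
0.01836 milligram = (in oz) 1 milligram = 1e-06 kg, so 0.01836 milligram = 0.01836 * 1e-06 = 1.836e-08 kg. 1 oz = 0.028349523 kg, so 1.836e-08 kg = 1.836e-08 / 0.028349523 = 6.4762994e-07 oz ≈ 6.476e-07 oz (4 s.f.). Final answer: 6.476e-07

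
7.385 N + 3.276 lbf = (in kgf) 7.385 N is already in N. 1 lbf = 4.4482216 N, so 3.276 lbf = 3.276 * 4.4482216 = 14.572374 N. Sum: 7.385 + 14.572374 = 21.957374 N. 1 kgf = 9.80665 N, so 21.957374 N = 21.957374 / 9.80665 = 2.239029 kgf ≈ 2.239 kgf (4 s.f.). Final answer: 2.239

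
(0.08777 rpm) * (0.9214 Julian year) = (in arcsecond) 1 rpm = 0.10471976 rad/s, so 0.08777 rpm = 0.08777 * 0.10471976 = 0.0091912529 rad/s. 1 Julian year = 31557600 s, so 0.9214 Julian year = 0.9214 * 31557600 = 29077173 s. Combine: 0.0091912529 rad/s * 29077173 s = 267255.65 rad. 1 arcsecond = 4.8481368e-06 rad, so 267255.65 rad = 267255.65 / 4.8481368e-06 = 5.5125434e+10 arcsecond ≈ 5.513e+10 arcsecond (4 s.f.). Final answer: 5.513e+10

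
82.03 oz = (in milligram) 2.326e+06. Check: 1 oz = 0.028349523 kg, so 82.03 oz = 82.03 * 0.028349523 = 2.3255114 kg. 1 milligram = 1e-06 kg, so 2.3255114 kg = 2.3255114 / 1e-06 = 2325511.4 milligram ≈ 2.326e+06 milligram (4 s.f.).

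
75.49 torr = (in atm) 1 torr = 133.32237 Pa, so 75.49 torr = 75.49 * 133.32237 = 10064.506 Pa. 1 atm = 101325 Pa, so 10064.506 Pa = 10064.506 / 101325 = 0.099328947 atm ≈ 0.09933 atm (4 s.f.). Final answer: 0.09933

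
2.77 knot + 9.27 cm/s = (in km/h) 1 knot = 0.51444444 m/s, so 2.77 knot = 2.77 * 0.51444444 = 1.4250111 m/s. 1 cm/s = 0.01 m/s, so 9.27 cm/s = 9.27 * 0.01 = 0.0927 m/s. Sum: 1.4250111 + 0.0927 = 1.5177111 m/s. 1 km/h = 0.27777778 m/s, so 1.5177111 m/s = 1.5177111 / 0.27777778 = 5.46376 km/h ≈ 5.464 km/h (4 s.f.). Final answer: 5.464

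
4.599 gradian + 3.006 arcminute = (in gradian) 1 gradian = 0.015707963 rad, so 4.599 gradian = 4.599 * 0.015707963 = 0.072240923 rad. 1 arcminute = 0.00029088821 rad, so 3.006 arcminute = 3.006 * 0.00029088821 = 0.00087440996 rad. Sum: 0.072240923 + 0.00087440996 = 0.073115333 rad. 1 gradian = 0.015707963 rad, so 0.073115333 rad = 0.073115333 / 0.015707963 = 4.6546667 gradian ≈ 4.655 gradian (4 s.f.). Final answer: 4.655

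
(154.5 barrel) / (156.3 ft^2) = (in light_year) 1 barrel = 0.15898729 m^3, so 154.5 barrel = 154.5 * 0.15898729 = 24.563537 m^3. 1 ft^2 = 0.09290304 m^2, so 156.3 ft^2 = 156.3 * 0.09290304 = 14.520745 m^2. Combine: 24.563537 m^3 / 14.520745 m^2 = 1.6916168 m. 1 light_year = 9.4607305e+15 m, so 1.6916168 m = 1.6916168 / 9.4607305e+15 = 1.7880404e-16 light_year ≈ 1.788e-16 light_year (4 s.f.). Final answer: 1.788e-16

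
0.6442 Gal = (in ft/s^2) 0.02114. Check: 1 Gal = 0.01 m/s^2, so 0.6442 Gal = 0.6442 * 0.01 = 0.006442 m/s^2. 1 ft/s^2 = 0.3048 m/s^2, so 0.006442 m/s^2 = 0.006442 / 0.3048 = 0.021135171 ft/s^2 ≈ 0.02114 ft/s^2 (4 s.f.).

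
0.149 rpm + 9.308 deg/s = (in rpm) 1.7. Check: 1 rpm = 0.10471976 rad/s, so 0.149 rpm = 0.149 * 0.10471976 = 0.015603244 rad/s. 1 deg/s = 0.017453293 rad/s, so 9.308 deg/s = 9.308 * 0.017453293 = 0.16245525 rad/s. Sum: 0.015603244 + 0.16245525 = 0.17805849 rad/s. 1 rpm = 0.10471976 rad/s, so 0.17805849 rad/s = 0.17805849 / 0.10471976 = 1.7003333 rpm ≈ 1.7 rpm (4 s.f.).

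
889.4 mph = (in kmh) 1431. Check: 1 mph = 0.44704 m/s, so 889.4 mph = 889.4 * 0.44704 = 397.59738 m/s. 1 kmh = 0.27777778 m/s, so 397.59738 m/s = 397.59738 / 0.27777778 = 1431.3506 kmh ≈ 1431 kmh (4 s.f.).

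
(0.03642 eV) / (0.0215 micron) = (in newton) 2.714e-13. Check: 1 eV = 1.6021766e-19 J, so 0.03642 eV = 0.03642 * 1.6021766e-19 = 5.8351273e-21 J. 1 micron = 1e-06 m, so 0.0215 micron = 0.0215 * 1e-06 = 2.15e-08 m. Combine: 5.8351273e-21 J / 2.15e-08 m = 2.7140127e-13 N. 2.7140127e-13 N = 2.7140127e-13 newton ≈ 2.714e-13 newton (4 s.f.).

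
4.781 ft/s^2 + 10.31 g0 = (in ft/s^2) 1 ft/s^2 = 0.3048 m/s^2, so 4.781 ft/s^2 = 4.781 * 0.3048 = 1.4572488 m/s^2. 1 g0 = 9.80665 m/s^2, so 10.31 g0 = 10.31 * 9.80665 = 101.10656 m/s^2. Sum: 1.4572488 + 101.10656 = 102.56381 m/s^2. 1 ft/s^2 = 0.3048 m/s^2, so 102.56381 m/s^2 = 102.56381 / 0.3048 = 336.49544 ft/s^2 ≈ 336.5 ft/s^2 (4 s.f.). Final answer: 336.5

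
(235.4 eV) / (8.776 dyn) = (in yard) 4.7e-13. Check: 1 eV = 1.6021766e-19 J, so 235.4 eV = 235.4 * 1.6021766e-19 = 3.7715238e-17 J. 1 dyn = 1e-05 N, so 8.776 dyn = 8.776 * 1e-05 = 8.776e-05 N. Combine: 3.7715238e-17 J / 8.776e-05 N = 4.2975431e-13 m. 1 yard = 0.9144 m, so 4.2975431e-13 m = 4.2975431e-13 / 0.9144 = 4.6998502e-13 yard ≈ 4.7e-13 yard (4 s.f.).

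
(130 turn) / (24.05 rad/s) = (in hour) 1 turn = 6.2831853 rad, so 130 turn = 130 * 6.2831853 = 816.81409 rad. 24.05 rad/s is already in rad/s. Combine: 816.81409 rad / 24.05 rad/s = 33.963164 s. 1 hour = 3600 s, so 33.963164 s = 33.963164 / 3600 = 0.0094342122 hour ≈ 0.009434 hour (4 s.f.). Final answer: 0.009434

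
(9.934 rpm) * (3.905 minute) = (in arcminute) 8.379e+05. Check: 1 rpm = 0.10471976 rad/s, so 9.934 rpm = 9.934 * 0.10471976 = 1.040286 rad/s. 1 minute = 60 s, so 3.905 minute = 3.905 * 60 = 234.3 s. Combine: 1.040286 rad/s * 234.3 s = 243.73902 rad. 1 arcminute = 0.00029088821 rad, so 243.73902 rad = 243.73902 / 0.00029088821 = 837913.03 arcminute ≈ 8.379e+05 arcminute (4 s.f.).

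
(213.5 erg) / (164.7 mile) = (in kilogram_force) 1 erg = 1e-07 J, so 213.5 erg = 213.5 * 1e-07 = 2.135e-05 J. 1 mile = 1609.344 m, so 164.7 mile = 164.7 * 1609.344 = 265058.96 m. Combine: 2.135e-05 J / 265058.96 m = 8.0548118e-11 N. 1 kilogram_force = 9.80665 N, so 8.0548118e-11 N = 8.0548118e-11 / 9.80665 = 8.2136221e-12 kilogram_force ≈ 8.214e-12 kilogram_force (4 s.f.). Final answer: 8.214e-12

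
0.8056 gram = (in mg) 805.6. Check: 1 gram = 0.001 kg, so 0.8056 gram = 0.8056 * 0.001 = 0.0008056 kg. 1 mg = 1e-06 kg, so 0.0008056 kg = 0.0008056 / 1e-06 = 805.6 mg.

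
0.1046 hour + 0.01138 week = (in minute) 1 hour = 3600 s, so 0.1046 hour = 0.1046 * 3600 = 376.56 s. 1 week = 604800 s, so 0.01138 week = 0.01138 * 604800 = 6882.624 s. Sum: 376.56 + 6882.624 = 7259.184 s. 1 minute = 60 s, so 7259.184 s = 7259.184 / 60 = 120.9864 minute ≈ 121 minute (4 s.f.). Final answer: 121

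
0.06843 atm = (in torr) 52.01. Check: 1 atm = 101325 Pa, so 0.06843 atm = 0.06843 * 101325 = 6933.6698 Pa. 1 torr = 133.32237 Pa, so 6933.6698 Pa = 6933.6698 / 133.32237 = 52.0068 torr ≈ 52.01 torr (4 s.f.).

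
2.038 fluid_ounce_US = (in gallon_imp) 1 fluid_ounce_US = 2.957353e-05 m^3, so 2.038 fluid_ounce_US = 2.038 * 2.957353e-05 = 6.0270853e-05 m^3. 1 gallon_imp = 0.00454609 m^3, so 6.0270853e-05 m^3 = 6.0270853e-05 / 0.00454609 = 0.013257734 gallon_imp ≈ 0.01326 gallon_imp (4 s.f.). Final answer: 0.01326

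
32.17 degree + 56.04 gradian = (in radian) 1.442. Check: 1 degree = 0.017453293 rad, so 32.17 degree = 32.17 * 0.017453293 = 0.56147242 rad. 1 gradian = 0.015707963 rad, so 56.04 gradian = 56.04 * 0.015707963 = 0.88027426 rad. Sum: 0.56147242 + 0.88027426 = 1.4417467 rad. 1.4417467 rad = 1.4417467 radian ≈ 1.442 radian (4 s.f.).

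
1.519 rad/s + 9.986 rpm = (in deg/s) 1.519 rad/s is already in rad/s. 1 rpm = 0.10471976 rad/s, so 9.986 rpm = 9.986 * 0.10471976 = 1.0457315 rad/s. Sum: 1.519 + 1.0457315 = 2.5647315 rad/s. 1 deg/s = 0.017453293 rad/s, so 2.5647315 rad/s = 2.5647315 / 0.017453293 = 146.94829 deg/s ≈ 146.9 deg/s (4 s.f.). Final answer: 146.9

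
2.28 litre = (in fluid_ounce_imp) 1 litre = 0.001 m^3, so 2.28 litre = 2.28 * 0.001 = 0.00228 m^3. 1 fluid_ounce_imp = 2.8413063e-05 m^3, so 0.00228 m^3 = 0.00228 / 2.8413063e-05 = 80.244782 fluid_ounce_imp ≈ 80.24 fluid_ounce_imp (4 s.f.). Final answer: 80.24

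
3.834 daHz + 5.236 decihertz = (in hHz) 0.3886. Check: 1 daHz = 10 Hz, so 3.834 daHz = 3.834 * 10 = 38.34 Hz. 1 decihertz = 0.1 Hz, so 5.236 decihertz = 5.236 * 0.1 = 0.5236 Hz. Sum: 38.34 + 0.5236 = 38.8636 Hz. 1 hHz = 100 Hz, so 38.8636 Hz = 38.8636 / 100 = 0.388636 hHz ≈ 0.3886 hHz (4 s.f.).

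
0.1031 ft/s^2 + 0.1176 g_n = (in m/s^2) 1.185. Check: 1 ft/s^2 = 0.3048 m/s^2, so 0.1031 ft/s^2 = 0.1031 * 0.3048 = 0.03142488 m/s^2. 1 g_n = 9.80665 m/s^2, so 0.1176 g_n = 0.1176 * 9.80665 = 1.153262 m/s^2. Sum: 0.03142488 + 1.153262 = 1.1846869 m/s^2. Result: 1.1846869 m/s^2 ≈ 1.185 m/s^2 (4 s.f.).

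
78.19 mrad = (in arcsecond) 1 mrad = 0.001 rad, so 78.19 mrad = 78.19 * 0.001 = 0.07819 rad. 1 arcsecond = 4.8481368e-06 rad, so 0.07819 rad = 0.07819 / 4.8481368e-06 = 16127.845 arcsecond ≈ 1.613e+04 arcsecond (4 s.f.). Final answer: 1.613e+04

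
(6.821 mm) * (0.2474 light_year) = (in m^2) 1.597e+13. Check: 1 mm = 0.001 m, so 6.821 mm = 6.821 * 0.001 = 0.006821 m. 1 light_year = 9.4607305e+15 m, so 0.2474 light_year = 0.2474 * 9.4607305e+15 = 2.3405847e+15 m. Combine: 0.006821 m * 2.3405847e+15 m = 1.5965128e+13 m^2. Result: 1.5965128e+13 m^2 ≈ 1.597e+13 m^2 (4 s.f.).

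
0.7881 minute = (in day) 1 minute = 60 s, so 0.7881 minute = 0.7881 * 60 = 47.286 s. 1 day = 86400 s, so 47.286 s = 47.286 / 86400 = 0.00054729167 day ≈ 0.0005473 day (4 s.f.). Final answer: 0.0005473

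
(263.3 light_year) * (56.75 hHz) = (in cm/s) 1 light_year = 9.4607305e+15 m, so 263.3 light_year = 263.3 * 9.4607305e+15 = 2.4910103e+18 m. 1 hHz = 100 Hz, so 56.75 hHz = 56.75 * 100 = 5675 Hz. Combine: 2.4910103e+18 m * 5675 Hz = 1.4136484e+22 m/s. 1 cm/s = 0.01 m/s, so 1.4136484e+22 m/s = 1.4136484e+22 / 0.01 = 1.4136484e+24 cm/s ≈ 1.414e+24 cm/s (4 s.f.). Final answer: 1.414e+24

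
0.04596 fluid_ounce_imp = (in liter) 0.001306. Check: 1 fluid_ounce_imp = 2.8413063e-05 m^3, so 0.04596 fluid_ounce_imp = 0.04596 * 2.8413063e-05 = 1.3058644e-06 m^3. 1 liter = 0.001 m^3, so 1.3058644e-06 m^3 = 1.3058644e-06 / 0.001 = 0.0013058644 liter ≈ 0.001306 liter (4 s.f.).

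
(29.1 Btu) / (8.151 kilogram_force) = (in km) 1 Btu = 1055.0559 J, so 29.1 Btu = 29.1 * 1055.0559 = 30702.125 J. 1 kilogram_force = 9.80665 N, so 8.151 kilogram_force = 8.151 * 9.80665 = 79.934004 N. Combine: 30702.125 J / 79.934004 N = 384.09342 m. 1 km = 1000 m, so 384.09342 m = 384.09342 / 1000 = 0.38409342 km ≈ 0.3841 km (4 s.f.). Final answer: 0.3841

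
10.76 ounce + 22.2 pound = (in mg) 1.037e+07. Check: 1 ounce = 0.028349523 kg, so 10.76 ounce = 10.76 * 0.028349523 = 0.30504087 kg. 1 pound = 0.45359237 kg, so 22.2 pound = 22.2 * 0.45359237 = 10.069751 kg. Sum: 0.30504087 + 10.069751 = 10.374791 kg. 1 mg = 1e-06 kg, so 10.374791 kg = 10.374791 / 1e-06 = 10374791 mg ≈ 1.037e+07 mg (4 s.f.).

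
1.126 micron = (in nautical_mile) 1 micron = 1e-06 m, so 1.126 micron = 1.126 * 1e-06 = 1.126e-06 m. 1 nautical_mile = 1852 m, so 1.126e-06 m = 1.126e-06 / 1852 = 6.0799136e-10 nautical_mile ≈ 6.08e-10 nautical_mile (4 s.f.). Final answer: 6.08e-10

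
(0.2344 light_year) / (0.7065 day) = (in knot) 1 light_year = 9.4607305e+15 m, so 0.2344 light_year = 0.2344 * 9.4607305e+15 = 2.2175952e+15 m. 1 day = 86400 s, so 0.7065 day = 0.7065 * 86400 = 61041.6 s. Combine: 2.2175952e+15 m / 61041.6 s = 3.6329245e+10 m/s. 1 knot = 0.51444444 m/s, so 3.6329245e+10 m/s = 3.6329245e+10 / 0.51444444 = 7.0618402e+10 knot ≈ 7.062e+10 knot (4 s.f.). Final answer: 7.062e+10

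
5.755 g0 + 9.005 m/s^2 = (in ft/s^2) 214.7. Check: 1 g0 = 9.80665 m/s^2, so 5.755 g0 = 5.755 * 9.80665 = 56.437271 m/s^2. 9.005 m/s^2 is already in m/s^2. Sum: 56.437271 + 9.005 = 65.442271 m/s^2. 1 ft/s^2 = 0.3048 m/s^2, so 65.442271 m/s^2 = 65.442271 / 0.3048 = 214.70561 ft/s^2 ≈ 214.7 ft/s^2 (4 s.f.).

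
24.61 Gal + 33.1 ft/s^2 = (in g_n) 1 Gal = 0.01 m/s^2, so 24.61 Gal = 24.61 * 0.01 = 0.2461 m/s^2. 1 ft/s^2 = 0.3048 m/s^2, so 33.1 ft/s^2 = 33.1 * 0.3048 = 10.08888 m/s^2. Sum: 0.2461 + 10.08888 = 10.33498 m/s^2. 1 g_n = 9.80665 m/s^2, so 10.33498 m/s^2 = 10.33498 / 9.80665 = 1.0538747 g_n ≈ 1.054 g_n (4 s.f.). Final answer: 1.054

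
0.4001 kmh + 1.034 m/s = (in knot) 2.226. Check: 1 kmh = 0.27777778 m/s, so 0.4001 kmh = 0.4001 * 0.27777778 = 0.11113889 m/s. 1.034 m/s is already in m/s. Sum: 0.11113889 + 1.034 = 1.1451389 m/s. 1 knot = 0.51444444 m/s, so 1.1451389 m/s = 1.1451389 / 0.51444444 = 2.2259719 knot ≈ 2.226 knot (4 s.f.).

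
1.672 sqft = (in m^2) 0.1553. Check: 1 sqft = 0.09290304 m^2, so 1.672 sqft = 1.672 * 0.09290304 = 0.15533388 m^2. Result: 0.15533388 m^2 ≈ 0.1553 m^2 (4 s.f.).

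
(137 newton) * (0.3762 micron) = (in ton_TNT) 137 newton = 137 N. 1 micron = 1e-06 m, so 0.3762 micron = 0.3762 * 1e-06 = 3.762e-07 m. Combine: 137 N * 3.762e-07 m = 5.15394e-05 J. 1 ton_TNT = 4.184e+09 J, so 5.15394e-05 J = 5.15394e-05 / 4.184e+09 = 1.2318212e-14 ton_TNT ≈ 1.232e-14 ton_TNT (4 s.f.). Final answer: 1.232e-14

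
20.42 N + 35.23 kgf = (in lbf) 82.26. Check: 20.42 N is already in N. 1 kgf = 9.80665 N, so 35.23 kgf = 35.23 * 9.80665 = 345.48828 N. Sum: 20.42 + 345.48828 = 365.90828 N. 1 lbf = 4.4482216 N, so 365.90828 N = 365.90828 / 4.4482216 = 82.259454 lbf ≈ 82.26 lbf (4 s.f.).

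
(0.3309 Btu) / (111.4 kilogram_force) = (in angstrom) 3.196e+09. Check: 1 Btu = 1055.0559 J, so 0.3309 Btu = 0.3309 * 1055.0559 = 349.11798 J. 1 kilogram_force = 9.80665 N, so 111.4 kilogram_force = 111.4 * 9.80665 = 1092.4608 N. Combine: 349.11798 J / 1092.4608 N = 0.31957026 m. 1 angstrom = 1e-10 m, so 0.31957026 m = 0.31957026 / 1e-10 = 3.1957026e+09 angstrom ≈ 3.196e+09 angstrom (4 s.f.).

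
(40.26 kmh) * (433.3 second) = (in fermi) 4.846e+18. Check: 1 kmh = 0.27777778 m/s, so 40.26 kmh = 40.26 * 0.27777778 = 11.183333 m/s. 433.3 second = 433.3 s. Combine: 11.183333 m/s * 433.3 s = 4845.7383 m. 1 fermi = 1e-15 m, so 4845.7383 m = 4845.7383 / 1e-15 = 4.8457383e+18 fermi ≈ 4.846e+18 fermi (4 s.f.).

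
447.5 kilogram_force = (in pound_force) 986.6. Check: 1 kilogram_force = 9.80665 N, so 447.5 kilogram_force = 447.5 * 9.80665 = 4388.4759 N. 1 pound_force = 4.4482216 N, so 4388.4759 N = 4388.4759 / 4.4482216 = 986.56862 pound_force ≈ 986.6 pound_force (4 s.f.).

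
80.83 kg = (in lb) 178.2. Check: 1 lb = 0.45359237 kg, so 80.83 kg = 80.83 / 0.45359237 = 178.19965 lb ≈ 178.2 lb (4 s.f.).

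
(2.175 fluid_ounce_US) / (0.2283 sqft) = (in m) 0.003033. Check: 1 fluid_ounce_US = 2.957353e-05 m^3, so 2.175 fluid_ounce_US = 2.175 * 2.957353e-05 = 6.4322427e-05 m^3. 1 sqft = 0.09290304 m^2, so 0.2283 sqft = 0.2283 * 0.09290304 = 0.021209764 m^2. Combine: 6.4322427e-05 m^3 / 0.021209764 m^2 = 0.00303268 m. Result: 0.00303268 m ≈ 0.003033 m (4 s.f.).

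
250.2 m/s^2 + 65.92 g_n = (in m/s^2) 896.7. Check: 250.2 m/s^2 is already in m/s^2. 1 g_n = 9.80665 m/s^2, so 65.92 g_n = 65.92 * 9.80665 = 646.45437 m/s^2. Sum: 250.2 + 646.45437 = 896.65437 m/s^2. Result: 896.65437 m/s^2 ≈ 896.7 m/s^2 (4 s.f.).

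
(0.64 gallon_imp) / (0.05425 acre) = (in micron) 1 gallon_imp = 0.00454609 m^3, so 0.64 gallon_imp = 0.64 * 0.00454609 = 0.0029094976 m^3. 1 acre = 4046.8564 m^2, so 0.05425 acre = 0.05425 * 4046.8564 = 219.54196 m^2. Combine: 0.0029094976 m^3 / 219.54196 m^2 = 1.3252581e-05 m. 1 micron = 1e-06 m, so 1.3252581e-05 m = 1.3252581e-05 / 1e-06 = 13.252581 micron ≈ 13.25 micron (4 s.f.). Final answer: 13.25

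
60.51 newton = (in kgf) 6.17. Check: 60.51 newton = 60.51 N. 1 kgf = 9.80665 N, so 60.51 N = 60.51 / 9.80665 = 6.1703028 kgf ≈ 6.17 kgf (4 s.f.).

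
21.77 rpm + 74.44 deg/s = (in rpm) 34.18. Check: 1 rpm = 0.10471976 rad/s, so 21.77 rpm = 21.77 * 0.10471976 = 2.2797491 rad/s. 1 deg/s = 0.017453293 rad/s, so 74.44 deg/s = 74.44 * 0.017453293 = 1.2992231 rad/s. Sum: 2.2797491 + 1.2992231 = 3.5789722 rad/s. 1 rpm = 0.10471976 rad/s, so 3.5789722 rad/s = 3.5789722 / 0.10471976 = 34.176667 rpm ≈ 34.18 rpm (4 s.f.).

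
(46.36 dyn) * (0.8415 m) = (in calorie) 9.324e-05. Check: 1 dyn = 1e-05 N, so 46.36 dyn = 46.36 * 1e-05 = 0.0004636 N. 0.8415 m is already in m. Combine: 0.0004636 N * 0.8415 m = 0.0003901194 J. 1 calorie = 4.184 J, so 0.0003901194 J = 0.0003901194 / 4.184 = 9.3240774e-05 calorie ≈ 9.324e-05 calorie (4 s.f.).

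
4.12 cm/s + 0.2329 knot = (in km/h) 0.5797. Check: 1 cm/s = 0.01 m/s, so 4.12 cm/s = 4.12 * 0.01 = 0.0412 m/s. 1 knot = 0.51444444 m/s, so 0.2329 knot = 0.2329 * 0.51444444 = 0.11981411 m/s. Sum: 0.0412 + 0.11981411 = 0.16101411 m/s. 1 km/h = 0.27777778 m/s, so 0.16101411 m/s = 0.16101411 / 0.27777778 = 0.5796508 km/h ≈ 0.5797 km/h (4 s.f.).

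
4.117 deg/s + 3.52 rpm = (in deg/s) 25.24. Check: 1 deg/s = 0.017453293 rad/s, so 4.117 deg/s = 4.117 * 0.017453293 = 0.071855205 rad/s. 1 rpm = 0.10471976 rad/s, so 3.52 rpm = 3.52 * 0.10471976 = 0.36861354 rad/s. Sum: 0.071855205 + 0.36861354 = 0.44046874 rad/s. 1 deg/s = 0.017453293 rad/s, so 0.44046874 rad/s = 0.44046874 / 0.017453293 = 25.237 deg/s ≈ 25.24 deg/s (4 s.f.).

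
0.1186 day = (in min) 1 day = 86400 s, so 0.1186 day = 0.1186 * 86400 = 10247.04 s. 1 min = 60 s, so 10247.04 s = 10247.04 / 60 = 170.784 min ≈ 170.8 min (4 s.f.). Final answer: 170.8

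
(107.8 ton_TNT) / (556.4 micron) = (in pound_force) 1 ton_TNT = 4.184e+09 J, so 107.8 ton_TNT = 107.8 * 4.184e+09 = 4.510352e+11 J. 1 micron = 1e-06 m, so 556.4 micron = 556.4 * 1e-06 = 0.0005564 m. Combine: 4.510352e+11 J / 0.0005564 m = 8.106312e+14 N. 1 pound_force = 4.4482216 N, so 8.106312e+14 N = 8.106312e+14 / 4.4482216 = 1.8223714e+14 pound_force ≈ 1.822e+14 pound_force (4 s.f.). Final answer: 1.822e+14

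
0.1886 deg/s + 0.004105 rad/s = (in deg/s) 0.4238. Check: 1 deg/s = 0.017453293 rad/s, so 0.1886 deg/s = 0.1886 * 0.017453293 = 0.003291691 rad/s. 0.004105 rad/s is already in rad/s. Sum: 0.003291691 + 0.004105 = 0.007396691 rad/s. 1 deg/s = 0.017453293 rad/s, so 0.007396691 rad/s = 0.007396691 / 0.017453293 = 0.42379917 deg/s ≈ 0.4238 deg/s (4 s.f.).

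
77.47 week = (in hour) 1.301e+04. Check: 1 week = 604800 s, so 77.47 week = 77.47 * 604800 = 46853856 s. 1 hour = 3600 s, so 46853856 s = 46853856 / 3600 = 13014.96 hour ≈ 1.301e+04 hour (4 s.f.).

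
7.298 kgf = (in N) 1 kgf = 9.80665 N, so 7.298 kgf = 7.298 * 9.80665 = 71.568932 N. Result: 71.568932 N ≈ 71.57 N (4 s.f.). Final answer: 71.57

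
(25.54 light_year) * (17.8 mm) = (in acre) 1 light_year = 9.4607305e+15 m, so 25.54 light_year = 25.54 * 9.4607305e+15 = 2.4162706e+17 m. 1 mm = 0.001 m, so 17.8 mm = 17.8 * 0.001 = 0.0178 m. Combine: 2.4162706e+17 m * 0.0178 m = 4.3009616e+15 m^2. 1 acre = 4046.8564 m^2, so 4.3009616e+15 m^2 = 4.3009616e+15 / 4046.8564 = 1.0627908e+12 acre ≈ 1.063e+12 acre (4 s.f.). Final answer: 1.063e+12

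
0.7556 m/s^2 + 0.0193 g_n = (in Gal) 0.7556 m/s^2 is already in m/s^2. 1 g_n = 9.80665 m/s^2, so 0.0193 g_n = 0.0193 * 9.80665 = 0.18926835 m/s^2. Sum: 0.7556 + 0.18926835 = 0.94486835 m/s^2. 1 Gal = 0.01 m/s^2, so 0.94486835 m/s^2 = 0.94486835 / 0.01 = 94.486835 Gal ≈ 94.49 Gal (4 s.f.). Final answer: 94.49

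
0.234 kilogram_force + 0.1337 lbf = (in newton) 2.889. Check: 1 kilogram_force = 9.80665 N, so 0.234 kilogram_force = 0.234 * 9.80665 = 2.2947561 N. 1 lbf = 4.4482216 N, so 0.1337 lbf = 0.1337 * 4.4482216 = 0.59472723 N. Sum: 2.2947561 + 0.59472723 = 2.8894833 N. 2.8894833 N = 2.8894833 newton ≈ 2.889 newton (4 s.f.).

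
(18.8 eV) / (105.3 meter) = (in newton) 2.86e-20. Check: 1 eV = 1.6021766e-19 J, so 18.8 eV = 18.8 * 1.6021766e-19 = 3.0120921e-18 J. 105.3 meter = 105.3 m. Combine: 3.0120921e-18 J / 105.3 m = 2.8604863e-20 N. 2.8604863e-20 N = 2.8604863e-20 newton ≈ 2.86e-20 newton (4 s.f.).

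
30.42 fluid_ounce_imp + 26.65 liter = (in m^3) 1 fluid_ounce_imp = 2.8413063e-05 m^3, so 30.42 fluid_ounce_imp = 30.42 * 2.8413063e-05 = 0.00086432536 m^3. 1 liter = 0.001 m^3, so 26.65 liter = 26.65 * 0.001 = 0.02665 m^3. Sum: 0.00086432536 + 0.02665 = 0.027514325 m^3. Result: 0.027514325 m^3 ≈ 0.02751 m^3 (4 s.f.). Final answer: 0.02751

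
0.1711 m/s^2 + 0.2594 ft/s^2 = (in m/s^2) 0.2502. Check: 0.1711 m/s^2 is already in m/s^2. 1 ft/s^2 = 0.3048 m/s^2, so 0.2594 ft/s^2 = 0.2594 * 0.3048 = 0.07906512 m/s^2. Sum: 0.1711 + 0.07906512 = 0.25016512 m/s^2. Result: 0.25016512 m/s^2 ≈ 0.2502 m/s^2 (4 s.f.).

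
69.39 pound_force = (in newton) 308.7. Check: 1 pound_force = 4.4482216 N, so 69.39 pound_force = 69.39 * 4.4482216 = 308.6621 N. 308.6621 N = 308.6621 newton ≈ 308.7 newton (4 s.f.).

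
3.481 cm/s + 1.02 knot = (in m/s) 0.5595. Check: 1 cm/s = 0.01 m/s, so 3.481 cm/s = 3.481 * 0.01 = 0.03481 m/s. 1 knot = 0.51444444 m/s, so 1.02 knot = 1.02 * 0.51444444 = 0.52473333 m/s. Sum: 0.03481 + 0.52473333 = 0.55954333 m/s. Result: 0.55954333 m/s ≈ 0.5595 m/s (4 s.f.).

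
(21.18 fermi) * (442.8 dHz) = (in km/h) 1 fermi = 1e-15 m, so 21.18 fermi = 21.18 * 1e-15 = 2.118e-14 m. 1 dHz = 0.1 Hz, so 442.8 dHz = 442.8 * 0.1 = 44.28 Hz. Combine: 2.118e-14 m * 44.28 Hz = 9.378504e-13 m/s. 1 km/h = 0.27777778 m/s, so 9.378504e-13 m/s = 9.378504e-13 / 0.27777778 = 3.3762614e-12 km/h ≈ 3.376e-12 km/h (4 s.f.). Final answer: 3.376e-12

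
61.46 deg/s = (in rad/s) 1 deg/s = 0.017453293 rad/s, so 61.46 deg/s = 61.46 * 0.017453293 = 1.0726794 rad/s. Result: 1.0726794 rad/s ≈ 1.073 rad/s (4 s.f.). Final answer: 1.073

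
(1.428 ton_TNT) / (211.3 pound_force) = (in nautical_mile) 1 ton_TNT = 4.184e+09 J, so 1.428 ton_TNT = 1.428 * 4.184e+09 = 5.974752e+09 J. 1 pound_force = 4.4482216 N, so 211.3 pound_force = 211.3 * 4.4482216 = 939.90923 N. Combine: 5.974752e+09 J / 939.90923 N = 6356733 m. 1 nautical_mile = 1852 m, so 6356733 m = 6356733 / 1852 = 3432.3612 nautical_mile ≈ 3432 nautical_mile (4 s.f.). Final answer: 3432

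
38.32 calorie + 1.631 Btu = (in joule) 1881. Check: 1 calorie = 4.184 J, so 38.32 calorie = 38.32 * 4.184 = 160.33088 J. 1 Btu = 1055.0559 J, so 1.631 Btu = 1.631 * 1055.0559 = 1720.7961 J. Sum: 160.33088 + 1720.7961 = 1881.127 J. 1881.127 J = 1881.127 joule ≈ 1881 joule (4 s.f.).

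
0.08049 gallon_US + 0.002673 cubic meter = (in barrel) 0.01873. Check: 1 gallon_US = 0.0037854118 m^3, so 0.08049 gallon_US = 0.08049 * 0.0037854118 = 0.00030468779 m^3. 0.002673 cubic meter = 0.002673 m^3. Sum: 0.00030468779 + 0.002673 = 0.0029776878 m^3. 1 barrel = 0.15898729 m^3, so 0.0029776878 m^3 = 0.0029776878 / 0.15898729 = 0.018729093 barrel ≈ 0.01873 barrel (4 s.f.).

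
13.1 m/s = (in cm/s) 1310. Check: 1 cm/s = 0.01 m/s, so 13.1 m/s = 13.1 / 0.01 = 1310 cm/s.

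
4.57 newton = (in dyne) 4.57e+05. Check: 4.57 newton = 4.57 N. 1 dyne = 1e-05 N, so 4.57 N = 4.57 / 1e-05 = 457000 dyne ≈ 4.57e+05 dyne (4 s.f.).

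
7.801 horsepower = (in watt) 1 horsepower = 745.69987 W, so 7.801 horsepower = 7.801 * 745.69987 = 5817.2047 W. 5817.2047 W = 5817.2047 watt ≈ 5817 watt (4 s.f.). Final answer: 5817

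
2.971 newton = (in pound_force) 0.6679. Check: 2.971 newton = 2.971 N. 1 pound_force = 4.4482216 N, so 2.971 N = 2.971 / 4.4482216 = 0.66790737 pound_force ≈ 0.6679 pound_force (4 s.f.).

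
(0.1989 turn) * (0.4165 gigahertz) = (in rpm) 4.971e+09. Check: 1 turn = 6.2831853 rad, so 0.1989 turn = 0.1989 * 6.2831853 = 1.2497256 rad. 1 gigahertz = 1e+09 Hz, so 0.4165 gigahertz = 0.4165 * 1e+09 = 4.165e+08 Hz. Combine: 1.2497256 rad * 4.165e+08 Hz = 5.2051069e+08 rad/s. 1 rpm = 0.10471976 rad/s, so 5.2051069e+08 rad/s = 5.2051069e+08 / 0.10471976 = 4.970511e+09 rpm ≈ 4.971e+09 rpm (4 s.f.).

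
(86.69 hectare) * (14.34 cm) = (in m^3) 1.243e+05. Check: 1 hectare = 10000 m^2, so 86.69 hectare = 86.69 * 10000 = 866900 m^2. 1 cm = 0.01 m, so 14.34 cm = 14.34 * 0.01 = 0.1434 m. Combine: 866900 m^2 * 0.1434 m = 124313.46 m^3. Result: 124313.46 m^3 ≈ 1.243e+05 m^3 (4 s.f.).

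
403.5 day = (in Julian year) 1 day = 86400 s, so 403.5 day = 403.5 * 86400 = 34862400 s. 1 Julian year = 31557600 s, so 34862400 s = 34862400 / 31557600 = 1.1047228 Julian year ≈ 1.105 Julian year (4 s.f.). Final answer: 1.105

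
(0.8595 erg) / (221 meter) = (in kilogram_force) 3.966e-11. Check: 1 erg = 1e-07 J, so 0.8595 erg = 0.8595 * 1e-07 = 8.595e-08 J. 221 meter = 221 m. Combine: 8.595e-08 J / 221 m = 3.8891403e-10 N. 1 kilogram_force = 9.80665 N, so 3.8891403e-10 N = 3.8891403e-10 / 9.80665 = 3.9658194e-11 kilogram_force ≈ 3.966e-11 kilogram_force (4 s.f.).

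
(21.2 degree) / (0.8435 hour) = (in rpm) 1 degree = 0.017453293 rad, so 21.2 degree = 21.2 * 0.017453293 = 0.3700098 rad. 1 hour = 3600 s, so 0.8435 hour = 0.8435 * 3600 = 3036.6 s. Combine: 0.3700098 rad / 3036.6 s = 0.00012185003 rad/s. 1 rpm = 0.10471976 rad/s, so 0.00012185003 rad/s = 0.00012185003 / 0.10471976 = 0.0011635821 rpm ≈ 0.001164 rpm (4 s.f.). Final answer: 0.001164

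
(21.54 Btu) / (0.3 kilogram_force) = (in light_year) 1 Btu = 1055.0559 J, so 21.54 Btu = 21.54 * 1055.0559 = 22725.903 J. 1 kilogram_force = 9.80665 N, so 0.3 kilogram_force = 0.3 * 9.80665 = 2.941995 N. Combine: 22725.903 J / 2.941995 N = 7724.6573 m. 1 light_year = 9.4607305e+15 m, so 7724.6573 m = 7724.6573 / 9.4607305e+15 = 8.1649692e-13 light_year ≈ 8.165e-13 light_year (4 s.f.). Final answer: 8.165e-13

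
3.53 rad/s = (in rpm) 33.71. Check: 1 rpm = 0.10471976 rad/s, so 3.53 rad/s = 3.53 / 0.10471976 = 33.709017 rpm ≈ 33.71 rpm (4 s.f.).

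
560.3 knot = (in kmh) 1 knot = 0.51444444 m/s, so 560.3 knot = 560.3 * 0.51444444 = 288.24322 m/s. 1 kmh = 0.27777778 m/s, so 288.24322 m/s = 288.24322 / 0.27777778 = 1037.6756 kmh ≈ 1038 kmh (4 s.f.). Final answer: 1038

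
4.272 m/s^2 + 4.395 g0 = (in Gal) 4737. Check: 4.272 m/s^2 is already in m/s^2. 1 g0 = 9.80665 m/s^2, so 4.395 g0 = 4.395 * 9.80665 = 43.100227 m/s^2. Sum: 4.272 + 43.100227 = 47.372227 m/s^2. 1 Gal = 0.01 m/s^2, so 47.372227 m/s^2 = 47.372227 / 0.01 = 4737.2227 Gal ≈ 4737 Gal (4 s.f.).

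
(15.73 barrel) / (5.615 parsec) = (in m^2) 1 barrel = 0.15898729 m^3, so 15.73 barrel = 15.73 * 0.15898729 = 2.5008701 m^3. 1 parsec = 3.0856776e+16 m, so 5.615 parsec = 5.615 * 3.0856776e+16 = 1.732608e+17 m. Combine: 2.5008701 m^3 / 1.732608e+17 m = 1.4434137e-17 m^2. Result: 1.4434137e-17 m^2 ≈ 1.443e-17 m^2 (4 s.f.). Final answer: 1.443e-17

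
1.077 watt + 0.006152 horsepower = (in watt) 1.077 watt = 1.077 W. 1 horsepower = 745.69987 W, so 0.006152 horsepower = 0.006152 * 745.69987 = 4.5875456 W. Sum: 1.077 + 4.5875456 = 5.6645456 W. 5.6645456 W = 5.6645456 watt ≈ 5.665 watt (4 s.f.). Final answer: 5.665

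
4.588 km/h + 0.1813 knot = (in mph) 3.059. Check: 1 km/h = 0.27777778 m/s, so 4.588 km/h = 4.588 * 0.27777778 = 1.2744444 m/s. 1 knot = 0.51444444 m/s, so 0.1813 knot = 0.1813 * 0.51444444 = 0.093268778 m/s. Sum: 1.2744444 + 0.093268778 = 1.3677132 m/s. 1 mph = 0.44704 m/s, so 1.3677132 m/s = 1.3677132 / 0.44704 = 3.0594873 mph ≈ 3.059 mph (4 s.f.).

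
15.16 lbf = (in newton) 1 lbf = 4.4482216 N, so 15.16 lbf = 15.16 * 4.4482216 = 67.43504 N. 67.43504 N = 67.43504 newton ≈ 67.44 newton (4 s.f.). Final answer: 67.44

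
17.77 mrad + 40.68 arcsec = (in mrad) 1 mrad = 0.001 rad, so 17.77 mrad = 17.77 * 0.001 = 0.01777 rad. 1 arcsec = 4.8481368e-06 rad, so 40.68 arcsec = 40.68 * 4.8481368e-06 = 0.00019722221 rad. Sum: 0.01777 + 0.00019722221 = 0.017967222 rad. 1 mrad = 0.001 rad, so 0.017967222 rad = 0.017967222 / 0.001 = 17.967222 mrad ≈ 17.97 mrad (4 s.f.). Final answer: 17.97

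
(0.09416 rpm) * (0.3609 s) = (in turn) 1 rpm = 0.10471976 rad/s, so 0.09416 rpm = 0.09416 * 0.10471976 = 0.0098604121 rad/s. 0.3609 s is already in s. Combine: 0.0098604121 rad/s * 0.3609 s = 0.0035586227 rad. 1 turn = 6.2831853 rad, so 0.0035586227 rad = 0.0035586227 / 6.2831853 = 0.0005663724 turn ≈ 0.0005664 turn (4 s.f.). Final answer: 0.0005664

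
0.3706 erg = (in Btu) 1 erg = 1e-07 J, so 0.3706 erg = 0.3706 * 1e-07 = 3.706e-08 J. 1 Btu = 1055.0559 J, so 3.706e-08 J = 3.706e-08 / 1055.0559 = 3.5126102e-11 Btu ≈ 3.513e-11 Btu (4 s.f.). Final answer: 3.513e-11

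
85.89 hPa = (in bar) 0.08589. Check: 1 hPa = 100 Pa, so 85.89 hPa = 85.89 * 100 = 8589 Pa. 1 bar = 100000 Pa, so 8589 Pa = 8589 / 100000 = 0.08589 bar.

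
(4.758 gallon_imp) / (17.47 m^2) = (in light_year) 1 gallon_imp = 0.00454609 m^3, so 4.758 gallon_imp = 4.758 * 0.00454609 = 0.021630296 m^3. 17.47 m^2 is already in m^2. Combine: 0.021630296 m^3 / 17.47 m^2 = 0.0012381395 m. 1 light_year = 9.4607305e+15 m, so 0.0012381395 m = 0.0012381395 / 9.4607305e+15 = 1.3087144e-19 light_year ≈ 1.309e-19 light_year (4 s.f.). Final answer: 1.309e-19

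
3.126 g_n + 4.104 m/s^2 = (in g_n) 1 g_n = 9.80665 m/s^2, so 3.126 g_n = 3.126 * 9.80665 = 30.655588 m/s^2. 4.104 m/s^2 is already in m/s^2. Sum: 30.655588 + 4.104 = 34.759588 m/s^2. 1 g_n = 9.80665 m/s^2, so 34.759588 m/s^2 = 34.759588 / 9.80665 = 3.5444915 g_n ≈ 3.544 g_n (4 s.f.). Final answer: 3.544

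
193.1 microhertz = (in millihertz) 0.1931. Check: 1 microhertz = 1e-06 Hz, so 193.1 microhertz = 193.1 * 1e-06 = 0.0001931 Hz. 1 millihertz = 0.001 Hz, so 0.0001931 Hz = 0.0001931 / 0.001 = 0.1931 millihertz.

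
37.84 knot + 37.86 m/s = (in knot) 111.4. Check: 1 knot = 0.51444444 m/s, so 37.84 knot = 37.84 * 0.51444444 = 19.466578 m/s. 37.86 m/s is already in m/s. Sum: 19.466578 + 37.86 = 57.326578 m/s. 1 knot = 0.51444444 m/s, so 57.326578 m/s = 57.326578 / 0.51444444 = 111.43395 knot ≈ 111.4 knot (4 s.f.).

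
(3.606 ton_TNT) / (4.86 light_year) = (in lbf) 7.377e-08. Check: 1 ton_TNT = 4.184e+09 J, so 3.606 ton_TNT = 3.606 * 4.184e+09 = 1.5087504e+10 J. 1 light_year = 9.4607305e+15 m, so 4.86 light_year = 4.86 * 9.4607305e+15 = 4.597915e+16 m. Combine: 1.5087504e+10 J / 4.597915e+16 m = 3.2813795e-07 N. 1 lbf = 4.4482216 N, so 3.2813795e-07 N = 3.2813795e-07 / 4.4482216 = 7.3768345e-08 lbf ≈ 7.377e-08 lbf (4 s.f.).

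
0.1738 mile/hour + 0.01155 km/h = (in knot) 0.1573. Check: 1 mile/hour = 0.44704 m/s, so 0.1738 mile/hour = 0.1738 * 0.44704 = 0.077695552 m/s. 1 km/h = 0.27777778 m/s, so 0.01155 km/h = 0.01155 * 0.27777778 = 0.0032083333 m/s. Sum: 0.077695552 + 0.0032083333 = 0.080903885 m/s. 1 knot = 0.51444444 m/s, so 0.080903885 m/s = 0.080903885 / 0.51444444 = 0.15726457 knot ≈ 0.1573 knot (4 s.f.).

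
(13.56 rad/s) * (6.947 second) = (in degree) 5397. Check: 13.56 rad/s is already in rad/s. 6.947 second = 6.947 s. Combine: 13.56 rad/s * 6.947 s = 94.20132 rad. 1 degree = 0.017453293 rad, so 94.20132 rad = 94.20132 / 0.017453293 = 5397.3381 degree ≈ 5397 degree (4 s.f.).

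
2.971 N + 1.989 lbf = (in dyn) 1.182e+06. Check: 2.971 N is already in N. 1 lbf = 4.4482216 N, so 1.989 lbf = 1.989 * 4.4482216 = 8.8475128 N. Sum: 2.971 + 8.8475128 = 11.818513 N. 1 dyn = 1e-05 N, so 11.818513 N = 11.818513 / 1e-05 = 1181851.3 dyn ≈ 1.182e+06 dyn (4 s.f.).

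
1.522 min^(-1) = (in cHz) 1 min^(-1) = 0.016666667 Hz, so 1.522 min^(-1) = 1.522 * 0.016666667 = 0.025366667 Hz. 1 cHz = 0.01 Hz, so 0.025366667 Hz = 0.025366667 / 0.01 = 2.5366667 cHz ≈ 2.537 cHz (4 s.f.). Final answer: 2.537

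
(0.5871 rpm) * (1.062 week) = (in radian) 3.949e+04. Check: 1 rpm = 0.10471976 rad/s, so 0.5871 rpm = 0.5871 * 0.10471976 = 0.061480968 rad/s. 1 week = 604800 s, so 1.062 week = 1.062 * 604800 = 642297.6 s. Combine: 0.061480968 rad/s * 642297.6 s = 39489.078 rad. 39489.078 rad = 39489.078 radian ≈ 3.949e+04 radian (4 s.f.).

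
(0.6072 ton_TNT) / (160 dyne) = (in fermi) 1.588e+27. Check: 1 ton_TNT = 4.184e+09 J, so 0.6072 ton_TNT = 0.6072 * 4.184e+09 = 2.5405248e+09 J. 1 dyne = 1e-05 N, so 160 dyne = 160 * 1e-05 = 0.0016 N. Combine: 2.5405248e+09 J / 0.0016 N = 1.587828e+12 m. 1 fermi = 1e-15 m, so 1.587828e+12 m = 1.587828e+12 / 1e-15 = 1.587828e+27 fermi ≈ 1.588e+27 fermi (4 s.f.).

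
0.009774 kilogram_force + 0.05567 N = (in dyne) 1 kilogram_force = 9.80665 N, so 0.009774 kilogram_force = 0.009774 * 9.80665 = 0.095850197 N. 0.05567 N is already in N. Sum: 0.095850197 + 0.05567 = 0.1515202 N. 1 dyne = 1e-05 N, so 0.1515202 N = 0.1515202 / 1e-05 = 15152.02 dyne ≈ 1.515e+04 dyne (4 s.f.). Final answer: 1.515e+04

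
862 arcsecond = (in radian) 1 arcsecond = 4.8481368e-06 rad, so 862 arcsecond = 862 * 4.8481368e-06 = 0.0041790939 rad. 0.0041790939 rad = 0.0041790939 radian ≈ 0.004179 radian (4 s.f.). Final answer: 0.004179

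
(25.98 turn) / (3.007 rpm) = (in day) 1 turn = 6.2831853 rad, so 25.98 turn = 25.98 * 6.2831853 = 163.23715 rad. 1 rpm = 0.10471976 rad/s, so 3.007 rpm = 3.007 * 0.10471976 = 0.3148923 rad/s. Combine: 163.23715 rad / 0.3148923 rad/s = 518.39042 s. 1 day = 86400 s, so 518.39042 s = 518.39042 / 86400 = 0.0059998891 day ≈ 0.006 day (4 s.f.). Final answer: 0.006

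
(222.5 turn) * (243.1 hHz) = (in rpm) 3.245e+08. Check: 1 turn = 6.2831853 rad, so 222.5 turn = 222.5 * 6.2831853 = 1398.0087 rad. 1 hHz = 100 Hz, so 243.1 hHz = 243.1 * 100 = 24310 Hz. Combine: 1398.0087 rad * 24310 Hz = 33985592 rad/s. 1 rpm = 0.10471976 rad/s, so 33985592 rad/s = 33985592 / 0.10471976 = 3.245385e+08 rpm ≈ 3.245e+08 rpm (4 s.f.).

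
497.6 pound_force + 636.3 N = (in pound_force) 640.6. Check: 1 pound_force = 4.4482216 N, so 497.6 pound_force = 497.6 * 4.4482216 = 2213.4351 N. 636.3 N is already in N. Sum: 2213.4351 + 636.3 = 2849.7351 N. 1 pound_force = 4.4482216 N, so 2849.7351 N = 2849.7351 / 4.4482216 = 640.64593 pound_force ≈ 640.6 pound_force (4 s.f.).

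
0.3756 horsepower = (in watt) 1 horsepower = 745.69987 W, so 0.3756 horsepower = 0.3756 * 745.69987 = 280.08487 W. 280.08487 W = 280.08487 watt ≈ 280.1 watt (4 s.f.). Final answer: 280.1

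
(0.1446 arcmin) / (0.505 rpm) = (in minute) 1 arcmin = 0.00029088821 rad, so 0.1446 arcmin = 0.1446 * 0.00029088821 = 4.2062435e-05 rad. 1 rpm = 0.10471976 rad/s, so 0.505 rpm = 0.505 * 0.10471976 = 0.052883476 rad/s. Combine: 4.2062435e-05 rad / 0.052883476 rad/s = 0.00079537954 s. 1 minute = 60 s, so 0.00079537954 s = 0.00079537954 / 60 = 1.3256326e-05 minute ≈ 1.326e-05 minute (4 s.f.). Final answer: 1.326e-05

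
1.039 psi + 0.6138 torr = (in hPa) 72.45. Check: 1 psi = 6894.7573 Pa, so 1.039 psi = 1.039 * 6894.7573 = 7163.6528 Pa. 1 torr = 133.32237 Pa, so 0.6138 torr = 0.6138 * 133.32237 = 81.83327 Pa. Sum: 7163.6528 + 81.83327 = 7245.4861 Pa. 1 hPa = 100 Pa, so 7245.4861 Pa = 7245.4861 / 100 = 72.454861 hPa ≈ 72.45 hPa (4 s.f.).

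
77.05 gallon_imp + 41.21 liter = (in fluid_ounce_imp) 1.378e+04. Check: 1 gallon_imp = 0.00454609 m^3, so 77.05 gallon_imp = 77.05 * 0.00454609 = 0.35027623 m^3. 1 liter = 0.001 m^3, so 41.21 liter = 41.21 * 0.001 = 0.04121 m^3. Sum: 0.35027623 + 0.04121 = 0.39148623 m^3. 1 fluid_ounce_imp = 2.8413063e-05 m^3, so 0.39148623 m^3 = 0.39148623 / 2.8413063e-05 = 13778.389 fluid_ounce_imp ≈ 1.378e+04 fluid_ounce_imp (4 s.f.).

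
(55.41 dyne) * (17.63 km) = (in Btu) 1 dyne = 1e-05 N, so 55.41 dyne = 55.41 * 1e-05 = 0.0005541 N. 1 km = 1000 m, so 17.63 km = 17.63 * 1000 = 17630 m. Combine: 0.0005541 N * 17630 m = 9.768783 J. 1 Btu = 1055.0559 J, so 9.768783 J = 9.768783 / 1055.0559 = 0.0092590198 Btu ≈ 0.009259 Btu (4 s.f.). Final answer: 0.009259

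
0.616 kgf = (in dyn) 6.041e+05. Check: 1 kgf = 9.80665 N, so 0.616 kgf = 0.616 * 9.80665 = 6.0408964 N. 1 dyn = 1e-05 N, so 6.0408964 N = 6.0408964 / 1e-05 = 604089.64 dyn ≈ 6.041e+05 dyn (4 s.f.).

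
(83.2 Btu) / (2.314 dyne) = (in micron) 3.793e+15. Check: 1 Btu = 1055.0559 J, so 83.2 Btu = 83.2 * 1055.0559 = 87780.647 J. 1 dyne = 1e-05 N, so 2.314 dyne = 2.314 * 1e-05 = 2.314e-05 N. Combine: 87780.647 J / 2.314e-05 N = 3.7934592e+09 m. 1 micron = 1e-06 m, so 3.7934592e+09 m = 3.7934592e+09 / 1e-06 = 3.7934592e+15 micron ≈ 3.793e+15 micron (4 s.f.).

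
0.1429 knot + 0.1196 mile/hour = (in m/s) 1 knot = 0.51444444 m/s, so 0.1429 knot = 0.1429 * 0.51444444 = 0.073514111 m/s. 1 mile/hour = 0.44704 m/s, so 0.1196 mile/hour = 0.1196 * 0.44704 = 0.053465984 m/s. Sum: 0.073514111 + 0.053465984 = 0.1269801 m/s. Result: 0.1269801 m/s ≈ 0.127 m/s (4 s.f.). Final answer: 0.127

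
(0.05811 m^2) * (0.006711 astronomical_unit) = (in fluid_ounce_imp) 0.05811 m^2 is already in m^2. 1 astronomical_unit = 1.4959787e+11 m, so 0.006711 astronomical_unit = 0.006711 * 1.4959787e+11 = 1.0039513e+09 m. Combine: 0.05811 m^2 * 1.0039513e+09 m = 58339611 m^3. 1 fluid_ounce_imp = 2.8413063e-05 m^3, so 58339611 m^3 = 58339611 / 2.8413063e-05 = 2.0532672e+12 fluid_ounce_imp ≈ 2.053e+12 fluid_ounce_imp (4 s.f.). Final answer: 2.053e+12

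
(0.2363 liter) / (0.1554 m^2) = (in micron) 1 liter = 0.001 m^3, so 0.2363 liter = 0.2363 * 0.001 = 0.0002363 m^3. 0.1554 m^2 is already in m^2. Combine: 0.0002363 m^3 / 0.1554 m^2 = 0.001520592 m. 1 micron = 1e-06 m, so 0.001520592 m = 0.001520592 / 1e-06 = 1520.592 micron ≈ 1521 micron (4 s.f.). Final answer: 1521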